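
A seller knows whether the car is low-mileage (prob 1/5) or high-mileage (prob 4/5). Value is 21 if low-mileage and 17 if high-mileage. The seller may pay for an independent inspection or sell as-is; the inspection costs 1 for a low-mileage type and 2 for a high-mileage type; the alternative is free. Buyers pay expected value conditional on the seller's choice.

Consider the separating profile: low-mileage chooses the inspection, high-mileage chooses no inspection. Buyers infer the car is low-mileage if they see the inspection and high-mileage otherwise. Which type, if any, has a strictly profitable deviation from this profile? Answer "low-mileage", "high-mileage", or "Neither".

The inspection pays 21; no inspection pays 17.
low-mileage: assigned the inspection, nets 21 − 1 = 20; deviating to no inspection nets 17.
high-mileage: assigned no inspection, nets 17; deviating to the inspection nets 21 − 2 = 19.
The high-mileage type gains 2 by deviating.

high-mileage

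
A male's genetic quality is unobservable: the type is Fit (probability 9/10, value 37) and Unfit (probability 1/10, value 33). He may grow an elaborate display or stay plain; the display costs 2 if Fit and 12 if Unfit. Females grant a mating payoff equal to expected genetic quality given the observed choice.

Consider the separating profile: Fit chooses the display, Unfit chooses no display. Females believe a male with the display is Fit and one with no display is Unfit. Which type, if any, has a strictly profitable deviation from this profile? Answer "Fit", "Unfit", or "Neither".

Neither

The display pays 37; no display pays 33.
Fit: assigned the display, nets 37 − 2 = 35; deviating to no display nets 33.
Unfit: assigned no display, nets 33; deviating to the display nets 37 − 12 = 25.
Both types strictly prefer their assigned action; no profitable deviation.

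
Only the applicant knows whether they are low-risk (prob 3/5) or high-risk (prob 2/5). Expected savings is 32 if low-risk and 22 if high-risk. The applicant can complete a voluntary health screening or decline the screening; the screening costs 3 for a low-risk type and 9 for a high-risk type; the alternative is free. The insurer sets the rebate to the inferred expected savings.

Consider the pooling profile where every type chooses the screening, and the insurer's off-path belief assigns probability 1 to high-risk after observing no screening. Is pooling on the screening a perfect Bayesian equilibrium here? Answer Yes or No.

On path, the insurer holds the prior and pays 3/5·32 + 2/5·22 = 28. Off path (no screening), believing high-risk, it pays 22.
low-risk: the screening nets 28 − 3 = 25; no screening nets 22. low-risk stays.
high-risk: the screening nets 28 − 9 = 19; no screening nets 22. high-risk would deviate.
A type deviates, so pooling fails.

No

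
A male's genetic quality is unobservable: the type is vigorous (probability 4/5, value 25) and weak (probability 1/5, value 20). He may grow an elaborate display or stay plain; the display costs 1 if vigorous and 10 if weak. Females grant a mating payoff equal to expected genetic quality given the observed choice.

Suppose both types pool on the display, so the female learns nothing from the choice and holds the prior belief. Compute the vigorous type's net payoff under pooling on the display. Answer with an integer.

23

Pooled mating payoff = 4/5·25 + 1/5·20 = 24.
vigorous pays cost 1 for the display, so net payoff = 24 − 1 = 23.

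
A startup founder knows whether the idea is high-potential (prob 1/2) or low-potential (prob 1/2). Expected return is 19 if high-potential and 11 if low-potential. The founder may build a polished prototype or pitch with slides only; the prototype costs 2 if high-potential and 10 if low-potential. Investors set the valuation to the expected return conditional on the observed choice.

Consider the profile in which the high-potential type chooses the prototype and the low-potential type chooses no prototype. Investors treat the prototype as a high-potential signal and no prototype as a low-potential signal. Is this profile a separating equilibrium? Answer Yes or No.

Under these beliefs, the prototype earns valuation 19 and no prototype earns valuation 11.
high-potential: the prototype nets 19 − 2 = 17; no prototype nets 11. high-potential prefers the prototype.
low-potential: the prototype nets 19 − 10 = 9; no prototype nets 11. low-potential prefers no prototype.
Neither type deviates, so the separating profile is an equilibrium.

Yes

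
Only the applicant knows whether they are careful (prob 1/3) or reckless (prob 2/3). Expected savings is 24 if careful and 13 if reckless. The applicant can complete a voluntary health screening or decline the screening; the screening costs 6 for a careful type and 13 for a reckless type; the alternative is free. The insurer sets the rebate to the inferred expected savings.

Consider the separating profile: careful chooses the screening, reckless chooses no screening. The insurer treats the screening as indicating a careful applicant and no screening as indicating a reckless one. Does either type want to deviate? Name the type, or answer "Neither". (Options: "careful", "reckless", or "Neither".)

The screening pays 24; no screening pays 13.
careful: assigned the screening, nets 24 − 6 = 18; deviating to no screening nets 13.
reckless: assigned no screening, nets 13; deviating to the screening nets 24 − 13 = 11.
Both types strictly prefer their assigned action; no profitable deviation.

Neither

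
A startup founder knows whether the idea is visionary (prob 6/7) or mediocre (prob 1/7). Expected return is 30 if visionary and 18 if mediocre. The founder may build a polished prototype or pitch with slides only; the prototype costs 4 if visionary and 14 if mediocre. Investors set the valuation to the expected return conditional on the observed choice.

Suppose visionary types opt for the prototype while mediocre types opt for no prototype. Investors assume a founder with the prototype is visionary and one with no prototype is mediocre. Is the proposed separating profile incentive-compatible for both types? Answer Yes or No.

Yes

Under these beliefs, the prototype earns valuation 30 and no prototype earns valuation 18.
visionary: the prototype nets 30 − 4 = 26; no prototype nets 18. visionary prefers the prototype.
mediocre: the prototype nets 30 − 14 = 16; no prototype nets 18. mediocre prefers no prototype.
Neither type deviates, so the separating profile is an equilibrium.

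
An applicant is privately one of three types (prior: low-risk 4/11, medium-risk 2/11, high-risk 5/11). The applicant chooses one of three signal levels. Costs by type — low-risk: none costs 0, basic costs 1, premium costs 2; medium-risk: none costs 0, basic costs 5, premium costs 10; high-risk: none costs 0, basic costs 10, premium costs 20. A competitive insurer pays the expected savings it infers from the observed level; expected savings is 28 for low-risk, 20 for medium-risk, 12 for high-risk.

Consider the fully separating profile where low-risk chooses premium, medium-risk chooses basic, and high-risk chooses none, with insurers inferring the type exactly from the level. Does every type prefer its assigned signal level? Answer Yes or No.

Separating rebates: premium → 28, basic → 20, none → 12.
low-risk (assigned premium): none: 12 − 0 = 12; basic: 20 − 1 = 19; premium: 28 − 2 = 26. low-risk stays.
medium-risk (assigned basic): none: 12 − 0 = 12; basic: 20 − 5 = 15; premium: 28 − 10 = 18. medium-risk prefers premium.
high-risk (assigned none): none: 12 − 0 = 12; basic: 20 − 10 = 10; premium: 28 − 20 = 8. high-risk stays.
At least one type deviates; the separating profile fails.

No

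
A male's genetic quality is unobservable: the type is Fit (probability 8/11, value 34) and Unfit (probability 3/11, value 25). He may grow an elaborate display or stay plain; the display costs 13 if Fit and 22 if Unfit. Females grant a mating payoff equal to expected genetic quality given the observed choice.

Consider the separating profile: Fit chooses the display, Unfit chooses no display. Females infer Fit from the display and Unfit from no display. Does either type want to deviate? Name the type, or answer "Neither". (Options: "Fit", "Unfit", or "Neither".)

Fit

The display pays 34; no display pays 25.
Fit: assigned the display, nets 34 − 13 = 21; deviating to no display nets 25.
Unfit: assigned no display, nets 25; deviating to the display nets 34 − 22 = 12.
The Fit type gains 4 by deviating.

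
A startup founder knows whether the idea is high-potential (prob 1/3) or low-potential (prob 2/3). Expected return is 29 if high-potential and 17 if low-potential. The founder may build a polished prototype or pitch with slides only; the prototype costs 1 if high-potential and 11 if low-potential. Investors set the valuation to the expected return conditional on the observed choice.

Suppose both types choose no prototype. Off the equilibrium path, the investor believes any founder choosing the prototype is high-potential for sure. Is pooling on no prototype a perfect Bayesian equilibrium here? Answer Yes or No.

On path, the investor holds the prior and pays 1/3·29 + 2/3·17 = 21. Off path (the prototype), believing high-potential, it pays 29.
high-potential: no prototype nets 21; the prototype nets 29 − 1 = 28. high-potential would deviate.
low-potential: no prototype nets 21; the prototype nets 29 − 11 = 18. low-potential stays.
A type deviates, so pooling fails.

No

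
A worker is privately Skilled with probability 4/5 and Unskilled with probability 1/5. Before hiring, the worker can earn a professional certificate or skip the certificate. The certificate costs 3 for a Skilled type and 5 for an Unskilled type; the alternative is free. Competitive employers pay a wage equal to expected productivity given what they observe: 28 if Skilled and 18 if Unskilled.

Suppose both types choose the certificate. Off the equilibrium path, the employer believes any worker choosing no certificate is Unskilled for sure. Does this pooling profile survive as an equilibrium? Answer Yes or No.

Yes

On path, the employer holds the prior and pays 4/5·28 + 1/5·18 = 26. Off path (no certificate), believing Unskilled, it pays 18.
Skilled: the certificate nets 26 − 3 = 23; no certificate nets 18. Skilled stays.
Unskilled: the certificate nets 26 − 5 = 21; no certificate nets 18. Unskilled stays.
No type deviates, so pooling is sustained.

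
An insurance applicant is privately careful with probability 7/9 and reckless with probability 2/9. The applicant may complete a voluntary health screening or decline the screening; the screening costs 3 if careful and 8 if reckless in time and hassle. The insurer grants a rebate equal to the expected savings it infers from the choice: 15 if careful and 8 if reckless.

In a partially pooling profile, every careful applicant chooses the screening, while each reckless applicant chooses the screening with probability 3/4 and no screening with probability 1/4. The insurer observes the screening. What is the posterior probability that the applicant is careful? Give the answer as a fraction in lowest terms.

14/17

P(the screening) = (7/9)·1 + (2/9)·(3/4) = 17/18.
By Bayes' rule, P(careful | the screening) = (7/9) / (17/18) = 14/17.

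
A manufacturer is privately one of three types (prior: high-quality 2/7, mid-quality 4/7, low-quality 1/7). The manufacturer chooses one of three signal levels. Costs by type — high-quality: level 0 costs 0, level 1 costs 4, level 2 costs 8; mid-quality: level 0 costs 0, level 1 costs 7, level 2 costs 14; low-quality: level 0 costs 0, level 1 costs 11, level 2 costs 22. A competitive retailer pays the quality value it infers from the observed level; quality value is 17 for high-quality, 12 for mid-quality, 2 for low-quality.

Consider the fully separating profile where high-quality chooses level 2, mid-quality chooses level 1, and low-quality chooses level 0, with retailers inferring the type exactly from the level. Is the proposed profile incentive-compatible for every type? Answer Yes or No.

Separating prices: level 2 → 17, level 1 → 12, level 0 → 2.
high-quality (assigned level 2): level 0: 2 − 0 = 2; level 1: 12 − 4 = 8; level 2: 17 − 8 = 9. high-quality stays.
mid-quality (assigned level 1): level 0: 2 − 0 = 2; level 1: 12 − 7 = 5; level 2: 17 − 14 = 3. mid-quality stays.
low-quality (assigned level 0): level 0: 2 − 0 = 2; level 1: 12 − 11 = 1; level 2: 17 − 22 = -5. low-quality stays.
Every type prefers its assigned level; separation holds.

Yes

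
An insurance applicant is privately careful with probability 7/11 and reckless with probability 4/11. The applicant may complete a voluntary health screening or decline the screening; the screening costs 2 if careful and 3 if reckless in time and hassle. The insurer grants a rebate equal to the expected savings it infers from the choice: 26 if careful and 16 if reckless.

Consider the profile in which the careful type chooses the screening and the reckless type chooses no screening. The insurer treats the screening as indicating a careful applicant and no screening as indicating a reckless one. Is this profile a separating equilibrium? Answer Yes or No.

No

Under these beliefs, the screening earns rebate 26 and no screening earns rebate 16.
careful: the screening nets 26 − 2 = 24; no screening nets 16. careful prefers the screening.
reckless: the screening nets 26 − 3 = 23; no screening nets 16. reckless would deviate to the screening.
reckless has a profitable deviation, so the profile is not an equilibrium.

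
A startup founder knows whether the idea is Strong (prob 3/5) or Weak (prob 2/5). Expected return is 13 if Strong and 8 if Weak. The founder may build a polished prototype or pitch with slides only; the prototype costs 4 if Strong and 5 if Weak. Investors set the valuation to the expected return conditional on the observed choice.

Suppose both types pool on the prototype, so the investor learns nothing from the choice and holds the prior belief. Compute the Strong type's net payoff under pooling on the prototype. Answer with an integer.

7

Pooled valuation = 3/5·13 + 2/5·8 = 11.
Strong pays cost 4 for the prototype, so net payoff = 11 − 4 = 7.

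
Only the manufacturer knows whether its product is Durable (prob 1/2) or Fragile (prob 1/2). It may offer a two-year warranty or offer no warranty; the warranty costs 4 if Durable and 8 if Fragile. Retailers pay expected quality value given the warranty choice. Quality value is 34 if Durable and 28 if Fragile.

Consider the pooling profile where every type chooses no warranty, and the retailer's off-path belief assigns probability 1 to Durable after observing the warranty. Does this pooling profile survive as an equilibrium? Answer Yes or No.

On path, the retailer holds the prior and pays 1/2·34 + 1/2·28 = 31. Off path (the warranty), believing Durable, it pays 34.
Durable: no warranty nets 31; the warranty nets 34 − 4 = 30. Durable stays.
Fragile: no warranty nets 31; the warranty nets 34 − 8 = 26. Fragile stays.
No type deviates, so pooling is sustained.

Yes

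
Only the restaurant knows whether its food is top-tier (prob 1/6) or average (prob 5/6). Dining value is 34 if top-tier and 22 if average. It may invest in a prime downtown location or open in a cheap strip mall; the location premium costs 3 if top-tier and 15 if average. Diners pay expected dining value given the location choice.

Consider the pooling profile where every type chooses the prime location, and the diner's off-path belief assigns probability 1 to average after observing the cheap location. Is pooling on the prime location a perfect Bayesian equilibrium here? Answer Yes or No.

No

On path, the diner holds the prior and pays 1/6·34 + 5/6·22 = 24. Off path (the cheap location), believing average, it pays 22.
top-tier: the prime location nets 24 − 3 = 21; the cheap location nets 22. top-tier would deviate.
average: the prime location nets 24 − 15 = 9; the cheap location nets 22. average would deviate.
A type deviates, so pooling fails.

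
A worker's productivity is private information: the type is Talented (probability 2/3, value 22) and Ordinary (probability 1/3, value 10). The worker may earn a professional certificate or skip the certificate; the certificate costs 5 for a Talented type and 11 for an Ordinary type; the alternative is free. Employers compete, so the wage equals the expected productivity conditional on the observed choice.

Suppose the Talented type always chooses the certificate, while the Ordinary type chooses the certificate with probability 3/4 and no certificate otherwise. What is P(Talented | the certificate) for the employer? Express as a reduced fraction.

8/11

P(the certificate) = (2/3)·1 + (1/3)·(3/4) = 11/12.
By Bayes' rule, P(Talented | the certificate) = (2/3) / (11/12) = 8/11.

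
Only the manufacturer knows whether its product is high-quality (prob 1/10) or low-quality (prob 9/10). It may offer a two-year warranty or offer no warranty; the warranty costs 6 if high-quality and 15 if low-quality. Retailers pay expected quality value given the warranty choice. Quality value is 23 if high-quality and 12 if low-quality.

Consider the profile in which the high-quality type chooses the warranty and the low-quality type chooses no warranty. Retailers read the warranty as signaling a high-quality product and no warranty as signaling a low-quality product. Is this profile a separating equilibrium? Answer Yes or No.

Under these beliefs, the warranty earns price 23 and no warranty earns price 12.
high-quality: the warranty nets 23 − 6 = 17; no warranty nets 12. high-quality prefers the warranty.
low-quality: the warranty nets 23 − 15 = 8; no warranty nets 12. low-quality prefers no warranty.
Neither type deviates, so the separating profile is an equilibrium.

Yes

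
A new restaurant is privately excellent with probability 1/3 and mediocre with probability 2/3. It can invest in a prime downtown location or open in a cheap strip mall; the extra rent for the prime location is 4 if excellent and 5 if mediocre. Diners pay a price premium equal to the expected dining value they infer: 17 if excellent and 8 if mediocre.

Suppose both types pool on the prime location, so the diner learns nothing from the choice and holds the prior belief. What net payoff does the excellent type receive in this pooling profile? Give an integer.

7

Pooled price premium = 1/3·17 + 2/3·8 = 11.
excellent pays cost 4 for the prime location, so net payoff = 11 − 4 = 7.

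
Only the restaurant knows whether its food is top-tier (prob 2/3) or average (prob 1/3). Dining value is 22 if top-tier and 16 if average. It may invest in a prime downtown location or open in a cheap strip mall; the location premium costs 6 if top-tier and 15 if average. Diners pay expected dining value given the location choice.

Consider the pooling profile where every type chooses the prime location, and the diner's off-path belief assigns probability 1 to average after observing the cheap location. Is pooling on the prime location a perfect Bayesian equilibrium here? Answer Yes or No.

No

On path, the diner holds the prior and pays 2/3·22 + 1/3·16 = 20. Off path (the cheap location), believing average, it pays 16.
top-tier: the prime location nets 20 − 6 = 14; the cheap location nets 16. top-tier would deviate.
average: the prime location nets 20 − 15 = 5; the cheap location nets 16. average would deviate.
A type deviates, so pooling fails.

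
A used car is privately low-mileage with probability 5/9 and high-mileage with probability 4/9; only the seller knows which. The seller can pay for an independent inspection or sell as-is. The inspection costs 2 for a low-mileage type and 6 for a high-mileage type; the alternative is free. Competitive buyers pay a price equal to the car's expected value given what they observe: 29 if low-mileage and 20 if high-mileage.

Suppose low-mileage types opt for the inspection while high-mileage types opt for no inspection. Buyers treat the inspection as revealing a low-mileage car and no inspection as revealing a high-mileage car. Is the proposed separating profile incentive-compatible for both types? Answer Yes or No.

Under these beliefs, the inspection earns price 29 and no inspection earns price 20.
low-mileage: the inspection nets 29 − 2 = 27; no inspection nets 20. low-mileage prefers the inspection.
high-mileage: the inspection nets 29 − 6 = 23; no inspection nets 20. high-mileage would deviate to the inspection.
high-mileage has a profitable deviation, so the profile is not an equilibrium.

No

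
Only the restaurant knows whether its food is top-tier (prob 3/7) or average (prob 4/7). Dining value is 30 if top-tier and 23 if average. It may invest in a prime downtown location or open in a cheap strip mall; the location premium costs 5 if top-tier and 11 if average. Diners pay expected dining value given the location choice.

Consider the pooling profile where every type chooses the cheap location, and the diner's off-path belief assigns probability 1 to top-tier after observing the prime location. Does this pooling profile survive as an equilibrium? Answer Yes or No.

On path, the diner holds the prior and pays 3/7·30 + 4/7·23 = 26. Off path (the prime location), believing top-tier, it pays 30.
top-tier: the cheap location nets 26; the prime location nets 30 − 5 = 25. top-tier stays.
average: the cheap location nets 26; the prime location nets 30 − 11 = 19. average stays.
No type deviates, so pooling is sustained.

Yes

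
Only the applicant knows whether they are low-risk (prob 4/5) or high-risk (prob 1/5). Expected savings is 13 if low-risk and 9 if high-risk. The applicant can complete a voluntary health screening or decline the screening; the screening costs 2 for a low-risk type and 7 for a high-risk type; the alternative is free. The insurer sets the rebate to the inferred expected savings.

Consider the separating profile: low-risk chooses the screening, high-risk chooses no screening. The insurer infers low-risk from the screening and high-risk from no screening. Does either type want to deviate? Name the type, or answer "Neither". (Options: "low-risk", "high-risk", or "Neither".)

Neither

The screening pays 13; no screening pays 9.
low-risk: assigned the screening, nets 13 − 2 = 11; deviating to no screening nets 9.
high-risk: assigned no screening, nets 9; deviating to the screening nets 13 − 7 = 6.
Both types strictly prefer their assigned action; no profitable deviation.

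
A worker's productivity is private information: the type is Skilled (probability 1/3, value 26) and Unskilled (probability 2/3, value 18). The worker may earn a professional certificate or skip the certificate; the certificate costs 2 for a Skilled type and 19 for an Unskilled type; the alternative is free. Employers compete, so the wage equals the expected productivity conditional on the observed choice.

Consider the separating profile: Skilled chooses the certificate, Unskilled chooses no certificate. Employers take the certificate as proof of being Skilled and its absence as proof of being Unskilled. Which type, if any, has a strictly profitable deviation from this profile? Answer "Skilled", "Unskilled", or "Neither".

Neither

The certificate pays 26; no certificate pays 18.
Skilled: assigned the certificate, nets 26 − 2 = 24; deviating to no certificate nets 18.
Unskilled: assigned no certificate, nets 18; deviating to the certificate nets 26 − 19 = 7.
Both types strictly prefer their assigned action; no profitable deviation.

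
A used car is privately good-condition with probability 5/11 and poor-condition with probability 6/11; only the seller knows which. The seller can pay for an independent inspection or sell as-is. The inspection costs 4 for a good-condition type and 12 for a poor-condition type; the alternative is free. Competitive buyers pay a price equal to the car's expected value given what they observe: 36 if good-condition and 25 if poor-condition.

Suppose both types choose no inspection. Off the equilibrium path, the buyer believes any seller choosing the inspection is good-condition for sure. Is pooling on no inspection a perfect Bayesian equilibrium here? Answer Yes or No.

No

On path, the buyer holds the prior and pays 5/11·36 + 6/11·25 = 30. Off path (the inspection), believing good-condition, it pays 36.
good-condition: no inspection nets 30; the inspection nets 36 − 4 = 32. good-condition would deviate.
poor-condition: no inspection nets 30; the inspection nets 36 − 12 = 24. poor-condition stays.
A type deviates, so pooling fails.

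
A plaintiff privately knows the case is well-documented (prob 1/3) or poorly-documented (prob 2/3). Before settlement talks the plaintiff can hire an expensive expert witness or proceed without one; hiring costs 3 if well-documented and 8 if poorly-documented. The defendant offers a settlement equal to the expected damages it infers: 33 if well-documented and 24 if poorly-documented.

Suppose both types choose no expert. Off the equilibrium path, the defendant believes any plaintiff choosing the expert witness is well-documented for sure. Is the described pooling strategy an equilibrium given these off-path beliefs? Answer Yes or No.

No

On path, the defendant holds the prior and pays 1/3·33 + 2/3·24 = 27. Off path (the expert witness), believing well-documented, it pays 33.
well-documented: no expert nets 27; the expert witness nets 33 − 3 = 30. well-documented would deviate.
poorly-documented: no expert nets 27; the expert witness nets 33 − 8 = 25. poorly-documented stays.
A type deviates, so pooling fails.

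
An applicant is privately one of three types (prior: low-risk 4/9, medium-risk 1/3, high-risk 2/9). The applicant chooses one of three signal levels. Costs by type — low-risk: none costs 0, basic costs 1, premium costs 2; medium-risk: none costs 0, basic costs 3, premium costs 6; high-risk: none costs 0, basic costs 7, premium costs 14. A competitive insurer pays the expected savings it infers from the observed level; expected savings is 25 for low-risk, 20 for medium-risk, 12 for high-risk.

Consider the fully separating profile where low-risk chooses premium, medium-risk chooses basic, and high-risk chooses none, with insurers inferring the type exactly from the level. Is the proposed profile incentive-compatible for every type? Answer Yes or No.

Separating rebates: premium → 25, basic → 20, none → 12.
low-risk (assigned premium): none: 12 − 0 = 12; basic: 20 − 1 = 19; premium: 25 − 2 = 23. low-risk stays.
medium-risk (assigned basic): none: 12 − 0 = 12; basic: 20 − 3 = 17; premium: 25 − 6 = 19. medium-risk prefers premium.
high-risk (assigned none): none: 12 − 0 = 12; basic: 20 − 7 = 13; premium: 25 − 14 = 11. high-risk prefers basic.
At least one type deviates; the separating profile fails.

No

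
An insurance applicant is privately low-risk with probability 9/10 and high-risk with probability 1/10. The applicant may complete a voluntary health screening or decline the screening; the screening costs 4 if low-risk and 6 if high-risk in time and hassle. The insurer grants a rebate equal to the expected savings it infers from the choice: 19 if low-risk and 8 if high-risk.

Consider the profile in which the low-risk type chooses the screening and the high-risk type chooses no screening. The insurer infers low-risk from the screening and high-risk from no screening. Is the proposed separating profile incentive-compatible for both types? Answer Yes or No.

Under these beliefs, the screening earns rebate 19 and no screening earns rebate 8.
low-risk: the screening nets 19 − 4 = 15; no screening nets 8. low-risk prefers the screening.
high-risk: the screening nets 19 − 6 = 13; no screening nets 8. high-risk would deviate to the screening.
high-risk has a profitable deviation, so the profile is not an equilibrium.

No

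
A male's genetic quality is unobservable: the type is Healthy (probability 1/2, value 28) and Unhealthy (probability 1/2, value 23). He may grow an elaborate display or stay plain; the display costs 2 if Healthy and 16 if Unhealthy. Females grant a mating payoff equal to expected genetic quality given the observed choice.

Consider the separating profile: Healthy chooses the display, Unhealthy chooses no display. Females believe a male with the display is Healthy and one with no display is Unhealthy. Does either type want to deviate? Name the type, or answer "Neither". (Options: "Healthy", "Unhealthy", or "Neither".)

The display pays 28; no display pays 23.
Healthy: assigned the display, nets 28 − 2 = 26; deviating to no display nets 23.
Unhealthy: assigned no display, nets 23; deviating to the display nets 28 − 16 = 12.
Both types strictly prefer their assigned action; no profitable deviation.

Neither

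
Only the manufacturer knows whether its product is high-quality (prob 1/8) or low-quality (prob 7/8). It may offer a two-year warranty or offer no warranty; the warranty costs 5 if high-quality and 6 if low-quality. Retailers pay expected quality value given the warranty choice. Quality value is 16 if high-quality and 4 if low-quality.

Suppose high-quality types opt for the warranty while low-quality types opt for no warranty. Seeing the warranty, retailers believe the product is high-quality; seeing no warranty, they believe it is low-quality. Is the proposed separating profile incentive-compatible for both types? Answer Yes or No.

No

Under these beliefs, the warranty earns price 16 and no warranty earns price 4.
high-quality: the warranty nets 16 − 5 = 11; no warranty nets 4. high-quality prefers the warranty.
low-quality: the warranty nets 16 − 6 = 10; no warranty nets 4. low-quality would deviate to the warranty.
low-quality has a profitable deviation, so the profile is not an equilibrium.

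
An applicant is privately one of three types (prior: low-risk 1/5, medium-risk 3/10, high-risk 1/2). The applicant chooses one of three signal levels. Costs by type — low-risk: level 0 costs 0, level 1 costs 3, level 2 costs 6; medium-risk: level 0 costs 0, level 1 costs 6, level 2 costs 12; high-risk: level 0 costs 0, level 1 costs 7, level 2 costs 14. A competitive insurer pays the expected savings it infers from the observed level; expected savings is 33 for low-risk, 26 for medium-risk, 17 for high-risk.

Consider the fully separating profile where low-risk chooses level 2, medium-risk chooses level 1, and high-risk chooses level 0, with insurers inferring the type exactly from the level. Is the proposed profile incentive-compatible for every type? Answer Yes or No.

No

Separating rebates: level 2 → 33, level 1 → 26, level 0 → 17.
low-risk (assigned level 2): level 0: 17 − 0 = 17; level 1: 26 − 3 = 23; level 2: 33 − 6 = 27. low-risk stays.
medium-risk (assigned level 1): level 0: 17 − 0 = 17; level 1: 26 − 6 = 20; level 2: 33 − 12 = 21. medium-risk prefers level 2.
high-risk (assigned level 0): level 0: 17 − 0 = 17; level 1: 26 − 7 = 19; level 2: 33 − 14 = 19. high-risk prefers level 1.
At least one type deviates; the separating profile fails.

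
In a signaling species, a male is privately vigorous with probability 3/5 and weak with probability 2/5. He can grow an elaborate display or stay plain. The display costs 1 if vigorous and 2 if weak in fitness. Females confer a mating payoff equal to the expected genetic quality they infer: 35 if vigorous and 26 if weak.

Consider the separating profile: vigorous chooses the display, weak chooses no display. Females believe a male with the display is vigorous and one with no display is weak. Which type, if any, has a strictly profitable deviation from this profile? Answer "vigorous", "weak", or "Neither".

weak

The display pays 35; no display pays 26.
vigorous: assigned the display, nets 35 − 1 = 34; deviating to no display nets 26.
weak: assigned no display, nets 26; deviating to the display nets 35 − 2 = 33.
The weak type gains 7 by deviating.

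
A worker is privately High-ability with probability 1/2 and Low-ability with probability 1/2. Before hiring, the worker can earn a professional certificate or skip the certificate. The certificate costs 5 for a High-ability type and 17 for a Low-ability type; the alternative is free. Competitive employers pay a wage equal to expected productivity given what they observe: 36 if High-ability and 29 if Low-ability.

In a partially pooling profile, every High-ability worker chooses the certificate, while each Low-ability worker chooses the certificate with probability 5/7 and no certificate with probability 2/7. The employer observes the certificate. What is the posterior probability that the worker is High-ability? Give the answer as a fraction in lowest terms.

P(the certificate) = (1/2)·1 + (1/2)·(5/7) = 6/7.
By Bayes' rule, P(High-ability | the certificate) = (1/2) / (6/7) = 7/12.

7/12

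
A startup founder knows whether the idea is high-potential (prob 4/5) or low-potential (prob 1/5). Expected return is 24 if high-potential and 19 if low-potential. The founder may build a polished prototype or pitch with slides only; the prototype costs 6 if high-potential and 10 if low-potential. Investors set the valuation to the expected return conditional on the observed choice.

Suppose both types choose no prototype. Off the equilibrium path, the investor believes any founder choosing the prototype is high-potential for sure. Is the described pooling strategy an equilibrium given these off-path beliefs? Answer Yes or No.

On path, the investor holds the prior and pays 4/5·24 + 1/5·19 = 23. Off path (the prototype), believing high-potential, it pays 24.
high-potential: no prototype nets 23; the prototype nets 24 − 6 = 18. high-potential stays.
low-potential: no prototype nets 23; the prototype nets 24 − 10 = 14. low-potential stays.
No type deviates, so pooling is sustained.

Yes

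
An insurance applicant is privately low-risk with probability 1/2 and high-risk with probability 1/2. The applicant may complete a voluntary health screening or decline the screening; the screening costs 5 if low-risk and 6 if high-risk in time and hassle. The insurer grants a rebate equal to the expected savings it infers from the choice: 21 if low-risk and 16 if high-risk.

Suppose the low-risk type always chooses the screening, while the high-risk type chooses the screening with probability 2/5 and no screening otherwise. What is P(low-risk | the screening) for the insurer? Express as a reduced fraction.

5/7

P(the screening) = (1/2)·1 + (1/2)·(2/5) = 7/10.
By Bayes' rule, P(low-risk | the screening) = (1/2) / (7/10) = 5/7.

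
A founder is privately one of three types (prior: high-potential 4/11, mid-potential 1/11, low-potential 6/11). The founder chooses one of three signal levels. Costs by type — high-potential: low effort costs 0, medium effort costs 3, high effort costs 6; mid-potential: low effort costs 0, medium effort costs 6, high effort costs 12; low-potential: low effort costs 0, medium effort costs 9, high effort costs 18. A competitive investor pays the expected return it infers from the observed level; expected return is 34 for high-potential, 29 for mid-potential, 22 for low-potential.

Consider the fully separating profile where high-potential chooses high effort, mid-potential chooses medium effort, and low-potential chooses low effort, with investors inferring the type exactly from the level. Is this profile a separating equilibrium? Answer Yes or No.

Separating valuations: high effort → 34, medium effort → 29, low effort → 22.
high-potential (assigned high effort): low effort: 22 − 0 = 22; medium effort: 29 − 3 = 26; high effort: 34 − 6 = 28. high-potential stays.
mid-potential (assigned medium effort): low effort: 22 − 0 = 22; medium effort: 29 − 6 = 23; high effort: 34 − 12 = 22. mid-potential stays.
low-potential (assigned low effort): low effort: 22 − 0 = 22; medium effort: 29 − 9 = 20; high effort: 34 − 18 = 16. low-potential stays.
Every type prefers its assigned level; separation holds.

Yes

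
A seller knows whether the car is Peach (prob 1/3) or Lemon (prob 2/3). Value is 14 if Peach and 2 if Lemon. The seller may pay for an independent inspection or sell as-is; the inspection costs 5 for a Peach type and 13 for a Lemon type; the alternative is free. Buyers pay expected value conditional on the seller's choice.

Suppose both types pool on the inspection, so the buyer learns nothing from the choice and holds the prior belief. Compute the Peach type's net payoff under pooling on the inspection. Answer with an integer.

1

Pooled price = 1/3·14 + 2/3·2 = 6.
Peach pays cost 5 for the inspection, so net payoff = 6 − 5 = 1.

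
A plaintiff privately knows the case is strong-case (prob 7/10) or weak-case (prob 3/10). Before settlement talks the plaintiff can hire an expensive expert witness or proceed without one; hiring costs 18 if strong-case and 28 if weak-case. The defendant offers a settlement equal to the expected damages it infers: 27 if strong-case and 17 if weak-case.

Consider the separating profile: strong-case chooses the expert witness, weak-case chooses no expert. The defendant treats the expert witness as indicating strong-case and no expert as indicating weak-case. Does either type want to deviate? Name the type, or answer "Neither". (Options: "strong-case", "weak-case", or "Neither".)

strong-case

The expert witness pays 27; no expert pays 17.
strong-case: assigned the expert witness, nets 27 − 18 = 9; deviating to no expert nets 17.
weak-case: assigned no expert, nets 17; deviating to the expert witness nets 27 − 28 = -1.
The strong-case type gains 8 by deviating.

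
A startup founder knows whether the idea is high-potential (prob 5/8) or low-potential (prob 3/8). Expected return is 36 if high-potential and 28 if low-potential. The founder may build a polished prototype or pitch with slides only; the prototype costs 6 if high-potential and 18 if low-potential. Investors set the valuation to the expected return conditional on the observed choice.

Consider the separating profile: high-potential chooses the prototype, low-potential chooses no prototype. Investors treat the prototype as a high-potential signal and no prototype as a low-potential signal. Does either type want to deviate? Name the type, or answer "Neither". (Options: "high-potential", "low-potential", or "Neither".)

The prototype pays 36; no prototype pays 28.
high-potential: assigned the prototype, nets 36 − 6 = 30; deviating to no prototype nets 28.
low-potential: assigned no prototype, nets 28; deviating to the prototype nets 36 − 18 = 18.
Both types strictly prefer their assigned action; no profitable deviation.

Neither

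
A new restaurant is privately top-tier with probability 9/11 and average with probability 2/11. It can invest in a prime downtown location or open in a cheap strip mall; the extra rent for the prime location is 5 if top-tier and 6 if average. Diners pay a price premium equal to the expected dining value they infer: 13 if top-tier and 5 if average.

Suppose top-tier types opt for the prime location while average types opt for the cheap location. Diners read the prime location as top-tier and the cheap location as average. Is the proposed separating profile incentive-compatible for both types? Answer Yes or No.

Under these beliefs, the prime location earns price premium 13 and the cheap location earns price premium 5.
top-tier: the prime location nets 13 − 5 = 8; the cheap location nets 5. top-tier prefers the prime location.
average: the prime location nets 13 − 6 = 7; the cheap location nets 5. average would deviate to the prime location.
average has a profitable deviation, so the profile is not an equilibrium.

No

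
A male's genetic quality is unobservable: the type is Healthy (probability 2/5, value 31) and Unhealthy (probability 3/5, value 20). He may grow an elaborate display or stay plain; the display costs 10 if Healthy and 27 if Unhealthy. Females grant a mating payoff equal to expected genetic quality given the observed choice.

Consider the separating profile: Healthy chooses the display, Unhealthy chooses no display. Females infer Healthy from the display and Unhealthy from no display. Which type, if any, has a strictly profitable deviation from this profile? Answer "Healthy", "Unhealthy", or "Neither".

Neither

The display pays 31; no display pays 20.
Healthy: assigned the display, nets 31 − 10 = 21; deviating to no display nets 20.
Unhealthy: assigned no display, nets 20; deviating to the display nets 31 − 27 = 4.
Both types strictly prefer their assigned action; no profitable deviation.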